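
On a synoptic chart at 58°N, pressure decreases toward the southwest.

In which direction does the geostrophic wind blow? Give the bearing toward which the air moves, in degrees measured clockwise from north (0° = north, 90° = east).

315°

The pressure-gradient force points toward the southwest (bearing 225°).
Geostrophic balance: in the Northern Hemisphere the Coriolis force deflects motion to the right, so the geostrophic wind blows 90° to the right of the pressure-gradient force (low pressure on the left).
Rotating 225° by 90° clockwise gives 315° — the wind blows toward the northwest.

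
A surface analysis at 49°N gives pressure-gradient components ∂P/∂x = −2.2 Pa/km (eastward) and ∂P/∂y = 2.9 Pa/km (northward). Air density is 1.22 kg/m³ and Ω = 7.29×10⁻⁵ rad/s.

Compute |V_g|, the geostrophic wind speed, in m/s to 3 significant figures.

27.1 m/s

Coriolis parameter at 49°N:
f = 2Ω sin φ = 2 × 7.29×10⁻⁵ × sin 49° = 1.10×10⁻⁴ s⁻¹
Component geostrophic relations (x east, y north):
u_g = −(1/(fρ)) ∂P/∂y,  v_g = (1/(fρ)) ∂P/∂x
u_g = −(2.9×10⁻³)/(1.10×10⁻⁴ × 1.22) = −21.6 m/s;  v_g = (−2.2×10⁻³)/(1.10×10⁻⁴ × 1.22) = −16.4 m/s
|V_g| = √(u_g² + v_g²) = 27.1 m/s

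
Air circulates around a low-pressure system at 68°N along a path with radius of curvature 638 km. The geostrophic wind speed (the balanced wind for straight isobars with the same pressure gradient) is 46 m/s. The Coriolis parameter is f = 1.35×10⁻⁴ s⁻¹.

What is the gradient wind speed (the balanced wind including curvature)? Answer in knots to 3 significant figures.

Around a low, centrifugal force acts outward with Coriolis, so pressure-gradient force balances both:
(1/ρ)|∂P/∂n| = fV + V²/R  →  V² + fR·V − fR·V_g = 0
With fR = 1.35×10⁻⁴ × 638×10³ m = 86.1 m/s:
V = [−fR + √((fR)² + 4 fR V_g)]/2 = [−86.1 + √(86.1² + 4×86.1×46)]/2 = 33.2 m/s
Subgeostrophic (V < V_g = 46 m/s), as expected around a low.
Converting: 33.2 m/s × 1.944 = 64.5 knots

64.5 knots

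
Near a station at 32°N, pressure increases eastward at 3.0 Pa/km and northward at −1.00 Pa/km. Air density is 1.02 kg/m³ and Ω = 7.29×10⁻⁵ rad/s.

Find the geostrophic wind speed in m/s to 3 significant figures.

Coriolis parameter at 32°N:
f = 2Ω sin φ = 2 × 7.29×10⁻⁵ × sin 32° = 7.73×10⁻⁵ s⁻¹
Component geostrophic relations (x east, y north):
u_g = −(1/(fρ)) ∂P/∂y,  v_g = (1/(fρ)) ∂P/∂x
u_g = −(−1.00×10⁻³)/(7.73×10⁻⁵ × 1.02) = 12.7 m/s;  v_g = (3.0×10⁻³)/(7.73×10⁻⁵ × 1.02) = 38.1 m/s
|V_g| = √(u_g² + v_g²) = 40.1 m/s

40.1 m/s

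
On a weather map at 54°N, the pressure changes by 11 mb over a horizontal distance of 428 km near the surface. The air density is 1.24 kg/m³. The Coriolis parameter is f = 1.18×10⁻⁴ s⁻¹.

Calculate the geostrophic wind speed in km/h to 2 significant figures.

63 km/h

Pressure gradient: |∂P/∂n| = 1100 Pa / 428000 m = 2.57×10⁻³ Pa/m
Geostrophic balance (pressure-gradient force = Coriolis force):
V_g = (1/(fρ)) |∂P/∂n| = 2.57×10⁻³ / (1.18×10⁻⁴ × 1.24) = 17.6 m/s
Converting: 17.6 m/s × 3.6 = 63 km/h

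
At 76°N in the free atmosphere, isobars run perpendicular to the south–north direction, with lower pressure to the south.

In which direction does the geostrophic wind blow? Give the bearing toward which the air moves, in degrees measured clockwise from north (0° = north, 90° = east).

The pressure-gradient force points toward the south (bearing 180°).
Geostrophic balance: in the Northern Hemisphere the Coriolis force deflects motion to the right, so the geostrophic wind blows 90° to the right of the pressure-gradient force (low pressure on the left).
Rotating 180° by 90° clockwise gives 270° — the wind blows toward the west.

270°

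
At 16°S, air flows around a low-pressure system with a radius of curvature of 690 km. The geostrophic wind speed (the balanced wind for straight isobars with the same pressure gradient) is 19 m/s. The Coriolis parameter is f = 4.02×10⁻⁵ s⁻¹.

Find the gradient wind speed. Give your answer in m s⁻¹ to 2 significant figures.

13 m s⁻¹

Around a low, centrifugal force acts outward with Coriolis, so pressure-gradient force balances both:
(1/ρ)|∂P/∂n| = fV + V²/R  →  V² + fR·V − fR·V_g = 0
With fR = 4.02×10⁻⁵ × 690×10³ m = 27.7 m/s:
V = [−fR + √((fR)² + 4 fR V_g)]/2 = [−27.7 + √(27.7² + 4×27.7×19)]/2 = 13 m/s
Subgeostrophic (V < V_g = 19 m/s), as expected around a low.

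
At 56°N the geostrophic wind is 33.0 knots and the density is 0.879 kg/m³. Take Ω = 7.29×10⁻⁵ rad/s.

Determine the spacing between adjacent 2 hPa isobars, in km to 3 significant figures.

Coriolis parameter at 56°N:
f = 2Ω sin φ = 2 × 7.29×10⁻⁵ × sin 56° = 1.21×10⁻⁴ s⁻¹
Wind speed in SI: 33.0 knots = 17.0 m/s
Geostrophic balance rearranged: |∂P/∂n| = f ρ V_g
|∂P/∂n| = 1.21×10⁻⁴ × 0.879 × 17.0 = 1.80×10⁻³ Pa/m
Isobar spacing: Δn = ΔP/|∂P/∂n| = 200 Pa / 1.80×10⁻³ Pa/m = 110881 m ≈ 111 km

111 km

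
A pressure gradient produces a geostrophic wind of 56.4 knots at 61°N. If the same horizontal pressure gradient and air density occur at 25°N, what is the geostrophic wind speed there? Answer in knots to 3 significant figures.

117 knots

With the same pressure gradient and density, V_g ∝ 1/f ∝ 1/sin φ.
V₂ = V₁ · sin φ₁ / sin φ₂ = 56.4 × sin 61° / sin 25°
V₂ = 56.4 × 0.8746/0.4226 = 117 knots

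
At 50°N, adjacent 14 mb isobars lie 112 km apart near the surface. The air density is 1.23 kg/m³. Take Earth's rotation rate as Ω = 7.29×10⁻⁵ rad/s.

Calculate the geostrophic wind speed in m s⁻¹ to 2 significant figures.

91 m s⁻¹

Coriolis parameter at 50°N:
f = 2Ω sin φ = 2 × 7.29×10⁻⁵ × sin 50° = 1.12×10⁻⁴ s⁻¹
Pressure gradient: |∂P/∂n| = 1400 Pa / 112000 m = 1.25×10⁻² Pa/m
Geostrophic balance (pressure-gradient force = Coriolis force):
V_g = (1/(fρ)) |∂P/∂n| = 1.25×10⁻² / (1.12×10⁻⁴ × 1.23) = 91.0 m/s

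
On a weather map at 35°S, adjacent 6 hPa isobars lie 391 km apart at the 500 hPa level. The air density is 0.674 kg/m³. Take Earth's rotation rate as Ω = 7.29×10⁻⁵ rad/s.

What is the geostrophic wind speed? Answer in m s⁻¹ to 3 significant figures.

27.2 m s⁻¹

Coriolis parameter at 35°S:
f = 2Ω sin φ = 2 × 7.29×10⁻⁵ × sin 35° = 8.36×10⁻⁵ s⁻¹
Pressure gradient: |∂P/∂n| = 600 Pa / 391000 m = 1.53×10⁻³ Pa/m
Geostrophic balance (pressure-gradient force = Coriolis force):
V_g = (1/(fρ)) |∂P/∂n| = 1.53×10⁻³ / (8.36×10⁻⁵ × 0.674) = 27.2 m/s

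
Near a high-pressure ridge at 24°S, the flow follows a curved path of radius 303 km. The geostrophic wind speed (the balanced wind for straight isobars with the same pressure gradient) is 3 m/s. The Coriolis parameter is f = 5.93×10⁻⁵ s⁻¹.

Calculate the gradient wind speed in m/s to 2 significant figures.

3.8 m/s

Around a high, pressure-gradient force acts outward with centrifugal, so Coriolis balances both:
fV = (1/ρ)|∂P/∂n| + V²/R  →  V² − fR·V + fR·V_g = 0
With fR = 5.93×10⁻⁵ × 303×10³ m = 18.0 m/s:
V = [fR − √((fR)² − 4 fR V_g)]/2 = [18.0 − √(18.0² − 4×18.0×3)]/2 = 3.81 m/s
Supergeostrophic (V > V_g = 3 m/s), as expected around a high.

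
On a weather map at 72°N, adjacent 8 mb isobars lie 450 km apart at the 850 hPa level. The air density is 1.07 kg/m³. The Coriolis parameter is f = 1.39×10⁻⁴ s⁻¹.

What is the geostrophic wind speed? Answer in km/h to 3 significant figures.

43.0 km/h

Pressure gradient: |∂P/∂n| = 800 Pa / 450000 m = 1.78×10⁻³ Pa/m
Geostrophic balance (pressure-gradient force = Coriolis force):
V_g = (1/(fρ)) |∂P/∂n| = 1.78×10⁻³ / (1.39×10⁻⁴ × 1.07) = 12.0 m/s
Converting: 12.0 m/s × 3.6 = 43.0 km/h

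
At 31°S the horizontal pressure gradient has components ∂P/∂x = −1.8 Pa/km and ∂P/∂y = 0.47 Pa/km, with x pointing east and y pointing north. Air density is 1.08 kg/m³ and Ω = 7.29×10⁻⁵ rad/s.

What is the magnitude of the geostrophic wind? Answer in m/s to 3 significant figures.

22.9 m/s

Coriolis parameter at 31°S:
f = 2Ω sin φ = 2 × 7.29×10⁻⁵ × sin 31° = 7.51×10⁻⁵ s⁻¹
In the Southern Hemisphere f is negative: f = −7.51×10⁻⁵ s⁻¹.
Component geostrophic relations (x east, y north):
u_g = −(1/(fρ)) ∂P/∂y,  v_g = (1/(fρ)) ∂P/∂x
u_g = −(0.47×10⁻³)/(−7.51×10⁻⁵ × 1.08) = 5.80 m/s;  v_g = (−1.8×10⁻³)/(−7.51×10⁻⁵ × 1.08) = 22.2 m/s
|V_g| = √(u_g² + v_g²) = 22.9 m/s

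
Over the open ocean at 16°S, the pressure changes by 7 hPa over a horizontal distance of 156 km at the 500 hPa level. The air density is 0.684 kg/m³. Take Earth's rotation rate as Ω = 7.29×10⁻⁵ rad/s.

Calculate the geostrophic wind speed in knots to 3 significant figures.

Coriolis parameter at 16°S:
f = 2Ω sin φ = 2 × 7.29×10⁻⁵ × sin 16° = 4.02×10⁻⁵ s⁻¹
Pressure gradient: |∂P/∂n| = 700 Pa / 156000 m = 4.49×10⁻³ Pa/m
Geostrophic balance (pressure-gradient force = Coriolis force):
V_g = (1/(fρ)) |∂P/∂n| = 4.49×10⁻³ / (4.02×10⁻⁵ × 0.684) = 163 m/s
Converting: 163 m/s × 1.944 = 317 knots

317 knots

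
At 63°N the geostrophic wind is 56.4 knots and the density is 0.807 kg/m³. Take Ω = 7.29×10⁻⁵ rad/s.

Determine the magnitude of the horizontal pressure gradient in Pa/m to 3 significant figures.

3.04×10⁻³ Pa/m

Coriolis parameter at 63°N:
f = 2Ω sin φ = 2 × 7.29×10⁻⁵ × sin 63° = 1.30×10⁻⁴ s⁻¹
Wind speed in SI: 56.4 knots = 29.0 m/s
Geostrophic balance rearranged: |∂P/∂n| = f ρ V_g
|∂P/∂n| = 1.30×10⁻⁴ × 0.807 × 29.0 = 3.04×10⁻³ Pa/m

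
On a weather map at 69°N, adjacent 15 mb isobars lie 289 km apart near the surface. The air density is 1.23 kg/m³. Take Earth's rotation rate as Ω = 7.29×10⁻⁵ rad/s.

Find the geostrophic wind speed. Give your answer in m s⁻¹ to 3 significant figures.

Coriolis parameter at 69°N:
f = 2Ω sin φ = 2 × 7.29×10⁻⁵ × sin 69° = 1.36×10⁻⁴ s⁻¹
Pressure gradient: |∂P/∂n| = 1500 Pa / 289000 m = 5.19×10⁻³ Pa/m
Geostrophic balance (pressure-gradient force = Coriolis force):
V_g = (1/(fρ)) |∂P/∂n| = 5.19×10⁻³ / (1.36×10⁻⁴ × 1.23) = 31.0 m/s

31.0 m s⁻¹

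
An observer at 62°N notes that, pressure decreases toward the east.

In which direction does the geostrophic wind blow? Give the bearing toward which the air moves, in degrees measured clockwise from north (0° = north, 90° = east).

The pressure-gradient force points toward the east (bearing 090°).
Geostrophic balance: in the Northern Hemisphere the Coriolis force deflects motion to the right, so the geostrophic wind blows 90° to the right of the pressure-gradient force (low pressure on the left).
Rotating 090° by 90° clockwise gives 180° — the wind blows toward the south.

180°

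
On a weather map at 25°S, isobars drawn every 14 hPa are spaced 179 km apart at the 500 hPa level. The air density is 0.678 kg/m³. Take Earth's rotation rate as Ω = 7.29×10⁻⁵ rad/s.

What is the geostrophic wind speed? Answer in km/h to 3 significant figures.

674 km/h

Coriolis parameter at 25°S:
f = 2Ω sin φ = 2 × 7.29×10⁻⁵ × sin 25° = 6.16×10⁻⁵ s⁻¹
Pressure gradient: |∂P/∂n| = 1400 Pa / 179000 m = 7.82×10⁻³ Pa/m
Geostrophic balance (pressure-gradient force = Coriolis force):
V_g = (1/(fρ)) |∂P/∂n| = 7.82×10⁻³ / (6.16×10⁻⁵ × 0.678) = 187 m/s
Converting: 187 m/s × 3.6 = 674 km/h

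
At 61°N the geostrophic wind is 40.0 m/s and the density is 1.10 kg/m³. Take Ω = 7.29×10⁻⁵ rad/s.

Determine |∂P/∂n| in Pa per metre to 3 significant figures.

5.61×10⁻³ Pa/m

Coriolis parameter at 61°N:
f = 2Ω sin φ = 2 × 7.29×10⁻⁵ × sin 61° = 1.28×10⁻⁴ s⁻¹
Geostrophic balance rearranged: |∂P/∂n| = f ρ V_g
|∂P/∂n| = 1.28×10⁻⁴ × 1.10 × 40.0 = 5.61×10⁻³ Pa/m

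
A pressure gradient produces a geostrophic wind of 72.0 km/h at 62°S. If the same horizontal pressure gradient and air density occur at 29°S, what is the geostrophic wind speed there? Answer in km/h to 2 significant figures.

130 km/h

With the same pressure gradient and density, V_g ∝ 1/f ∝ 1/sin φ.
V₂ = V₁ · sin φ₁ / sin φ₂ = 72.0 × sin 62° / sin 29°
V₂ = 72.0 × 0.8829/0.4848 = 130 km/h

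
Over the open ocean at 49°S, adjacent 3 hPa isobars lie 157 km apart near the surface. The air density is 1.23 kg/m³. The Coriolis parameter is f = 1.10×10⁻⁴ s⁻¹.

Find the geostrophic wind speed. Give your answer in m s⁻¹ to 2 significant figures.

Pressure gradient: |∂P/∂n| = 300 Pa / 157000 m = 1.91×10⁻³ Pa/m
Geostrophic balance (pressure-gradient force = Coriolis force):
V_g = (1/(fρ)) |∂P/∂n| = 1.91×10⁻³ / (1.10×10⁻⁴ × 1.23) = 14.1 m/s

14 m s⁻¹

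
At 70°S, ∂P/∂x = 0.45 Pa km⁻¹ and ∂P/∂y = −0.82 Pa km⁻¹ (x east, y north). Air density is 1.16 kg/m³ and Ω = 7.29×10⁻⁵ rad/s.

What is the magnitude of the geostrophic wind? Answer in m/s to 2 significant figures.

5.9 m/s

Coriolis parameter at 70°S:
f = 2Ω sin φ = 2 × 7.29×10⁻⁵ × sin 70° = 1.37×10⁻⁴ s⁻¹
In the Southern Hemisphere f is negative: f = −1.37×10⁻⁴ s⁻¹.
Component geostrophic relations (x east, y north):
u_g = −(1/(fρ)) ∂P/∂y,  v_g = (1/(fρ)) ∂P/∂x
u_g = −(−0.82×10⁻³)/(−1.37×10⁻⁴ × 1.16) = −5.16 m/s;  v_g = (0.45×10⁻³)/(−1.37×10⁻⁴ × 1.16) = −2.83 m/s
|V_g| = √(u_g² + v_g²) = 5.89 m/s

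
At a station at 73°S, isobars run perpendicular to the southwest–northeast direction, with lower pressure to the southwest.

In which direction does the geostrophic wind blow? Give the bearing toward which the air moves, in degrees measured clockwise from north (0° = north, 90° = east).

The pressure-gradient force points toward the southwest (bearing 225°).
Geostrophic balance: in the Southern Hemisphere the Coriolis force deflects motion to the left, so the geostrophic wind blows 90° to the left of the pressure-gradient force (low pressure on the right).
Rotating 225° by 90° counterclockwise gives 135° — the wind blows toward the southeast.

135°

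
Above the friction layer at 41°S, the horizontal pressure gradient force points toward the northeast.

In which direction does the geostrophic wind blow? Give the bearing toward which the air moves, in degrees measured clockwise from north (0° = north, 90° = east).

The pressure-gradient force points toward the northeast (bearing 045°).
Geostrophic balance: in the Southern Hemisphere the Coriolis force deflects motion to the left, so the geostrophic wind blows 90° to the left of the pressure-gradient force (low pressure on the right).
Rotating 045° by 90° counterclockwise gives 315° — the wind blows toward the northwest.

315°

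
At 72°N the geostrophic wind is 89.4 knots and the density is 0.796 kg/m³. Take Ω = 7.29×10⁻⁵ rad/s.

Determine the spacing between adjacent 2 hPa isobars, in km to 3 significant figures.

Coriolis parameter at 72°N:
f = 2Ω sin φ = 2 × 7.29×10⁻⁵ × sin 72° = 1.39×10⁻⁴ s⁻¹
Wind speed in SI: 89.4 knots = 46.0 m/s
Geostrophic balance rearranged: |∂P/∂n| = f ρ V_g
|∂P/∂n| = 1.39×10⁻⁴ × 0.796 × 46.0 = 5.08×10⁻³ Pa/m
Isobar spacing: Δn = ΔP/|∂P/∂n| = 200 Pa / 5.08×10⁻³ Pa/m = 39398 m ≈ 39.4 km

39.4 km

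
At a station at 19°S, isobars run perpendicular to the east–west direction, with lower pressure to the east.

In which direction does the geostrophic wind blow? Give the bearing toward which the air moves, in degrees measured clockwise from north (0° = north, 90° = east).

The pressure-gradient force points toward the east (bearing 090°).
Geostrophic balance: in the Southern Hemisphere the Coriolis force deflects motion to the left, so the geostrophic wind blows 90° to the left of the pressure-gradient force (low pressure on the right).
Rotating 090° by 90° counterclockwise gives 000° — the wind blows toward the north.

000°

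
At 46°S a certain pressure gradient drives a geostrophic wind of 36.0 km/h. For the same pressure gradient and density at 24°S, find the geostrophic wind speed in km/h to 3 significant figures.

With the same pressure gradient and density, V_g ∝ 1/f ∝ 1/sin φ.
V₂ = V₁ · sin φ₁ / sin φ₂ = 36.0 × sin 46° / sin 24°
V₂ = 36.0 × 0.7193/0.4067 = 63.7 km/h

63.7 km/h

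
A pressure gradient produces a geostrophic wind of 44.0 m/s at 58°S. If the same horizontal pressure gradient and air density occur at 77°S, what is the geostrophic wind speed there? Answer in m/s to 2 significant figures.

38 m/s

With the same pressure gradient and density, V_g ∝ 1/f ∝ 1/sin φ.
V₂ = V₁ · sin φ₁ / sin φ₂ = 44.0 × sin 58° / sin 77°
V₂ = 44.0 × 0.8480/0.9744 = 38 m/s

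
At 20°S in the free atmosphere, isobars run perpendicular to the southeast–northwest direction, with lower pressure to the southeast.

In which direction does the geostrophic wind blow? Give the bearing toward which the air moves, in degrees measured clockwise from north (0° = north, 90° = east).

The pressure-gradient force points toward the southeast (bearing 135°).
Geostrophic balance: in the Southern Hemisphere the Coriolis force deflects motion to the left, so the geostrophic wind blows 90° to the left of the pressure-gradient force (low pressure on the right).
Rotating 135° by 90° counterclockwise gives 045° — the wind blows toward the northeast.

045°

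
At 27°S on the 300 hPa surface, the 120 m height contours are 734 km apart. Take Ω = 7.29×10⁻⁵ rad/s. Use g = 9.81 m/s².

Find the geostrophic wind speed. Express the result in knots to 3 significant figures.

47.1 knots

Coriolis parameter at 27°S:
f = 2Ω sin φ = 2 × 7.29×10⁻⁵ × sin 27° = 6.62×10⁻⁵ s⁻¹
Height gradient: |∂Z/∂n| = 120 m / 734000 m = 1.63×10⁻⁴
On a pressure surface, geostrophic balance gives V_g = (g/f)|∂Z/∂n|:
V_g = 9.81 × 1.63×10⁻⁴ / 6.62×10⁻⁵ = 24.2 m/s
Converting: 24.2 m/s × 1.944 = 47.1 knots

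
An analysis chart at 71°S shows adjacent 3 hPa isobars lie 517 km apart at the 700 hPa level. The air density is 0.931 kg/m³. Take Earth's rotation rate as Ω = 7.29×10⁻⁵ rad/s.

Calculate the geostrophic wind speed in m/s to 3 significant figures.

Coriolis parameter at 71°S:
f = 2Ω sin φ = 2 × 7.29×10⁻⁵ × sin 71° = 1.38×10⁻⁴ s⁻¹
Pressure gradient: |∂P/∂n| = 300 Pa / 517000 m = 5.80×10⁻⁴ Pa/m
Geostrophic balance (pressure-gradient force = Coriolis force):
V_g = (1/(fρ)) |∂P/∂n| = 5.80×10⁻⁴ / (1.38×10⁻⁴ × 0.931) = 4.52 m/s

4.52 m/s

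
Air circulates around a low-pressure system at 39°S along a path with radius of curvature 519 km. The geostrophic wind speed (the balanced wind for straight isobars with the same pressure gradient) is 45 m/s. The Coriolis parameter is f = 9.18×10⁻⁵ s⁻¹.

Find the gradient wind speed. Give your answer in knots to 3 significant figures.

Around a low, centrifugal force acts outward with Coriolis, so pressure-gradient force balances both:
(1/ρ)|∂P/∂n| = fV + V²/R  →  V² + fR·V − fR·V_g = 0
With fR = 9.18×10⁻⁵ × 519×10³ m = 47.6 m/s:
V = [−fR + √((fR)² + 4 fR V_g)]/2 = [−47.6 + √(47.6² + 4×47.6×45)]/2 = 28.2 m/s
Subgeostrophic (V < V_g = 45 m/s), as expected around a low.
Converting: 28.2 m/s × 1.944 = 54.9 knots

54.9 knots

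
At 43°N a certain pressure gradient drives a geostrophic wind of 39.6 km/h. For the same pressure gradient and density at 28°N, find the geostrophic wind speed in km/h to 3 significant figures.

With the same pressure gradient and density, V_g ∝ 1/f ∝ 1/sin φ.
V₂ = V₁ · sin φ₁ / sin φ₂ = 39.6 × sin 43° / sin 28°
V₂ = 39.6 × 0.6820/0.4695 = 57.5 km/h

57.5 km/h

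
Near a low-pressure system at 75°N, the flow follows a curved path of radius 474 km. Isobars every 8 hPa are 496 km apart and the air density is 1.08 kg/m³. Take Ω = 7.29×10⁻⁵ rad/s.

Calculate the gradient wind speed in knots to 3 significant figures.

Coriolis parameter at 75°N:
f = 2Ω sin φ = 2 × 7.29×10⁻⁵ × sin 75° = 1.41×10⁻⁴ s⁻¹
Pressure gradient: |∂P/∂n| = 800 Pa / 496000 m = 1.61×10⁻³ Pa/m
Geostrophic speed: V_g = |∂P/∂n|/(fρ) = 1.61×10⁻³/(1.41×10⁻⁴ × 1.08) = 10.6 m/s
Around a low, centrifugal force acts outward with Coriolis, so pressure-gradient force balances both:
(1/ρ)|∂P/∂n| = fV + V²/R  →  V² + fR·V − fR·V_g = 0
With fR = 1.41×10⁻⁴ × 474×10³ m = 66.8 m/s:
V = [−fR + √((fR)² + 4 fR V_g)]/2 = [−66.8 + √(66.8² + 4×66.8×10.6)]/2 = 9.31 m/s
Subgeostrophic (V < V_g = 10.6 m/s), as expected around a low.
Converting: 9.31 m/s × 1.944 = 18.1 knots

18.1 knots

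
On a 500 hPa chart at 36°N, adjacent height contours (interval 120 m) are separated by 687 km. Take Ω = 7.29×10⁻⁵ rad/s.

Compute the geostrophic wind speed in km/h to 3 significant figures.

72.0 km/h

Coriolis parameter at 36°N:
f = 2Ω sin φ = 2 × 7.29×10⁻⁵ × sin 36° = 8.57×10⁻⁵ s⁻¹
Height gradient: |∂Z/∂n| = 120 m / 687000 m = 1.75×10⁻⁴
On a pressure surface, geostrophic balance gives V_g = (g/f)|∂Z/∂n|:
V_g = 9.81 × 1.75×10⁻⁴ / 8.57×10⁻⁵ = 20.0 m/s
Converting: 20.0 m/s × 3.6 = 72.0 km/h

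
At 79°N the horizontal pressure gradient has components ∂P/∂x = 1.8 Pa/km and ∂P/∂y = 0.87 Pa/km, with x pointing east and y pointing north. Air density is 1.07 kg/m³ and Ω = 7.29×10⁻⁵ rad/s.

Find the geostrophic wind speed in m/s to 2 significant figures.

13 m/s

Coriolis parameter at 79°N:
f = 2Ω sin φ = 2 × 7.29×10⁻⁵ × sin 79° = 1.43×10⁻⁴ s⁻¹
Component geostrophic relations (x east, y north):
u_g = −(1/(fρ)) ∂P/∂y,  v_g = (1/(fρ)) ∂P/∂x
u_g = −(0.87×10⁻³)/(1.43×10⁻⁴ × 1.07) = −5.68 m/s;  v_g = (1.8×10⁻³)/(1.43×10⁻⁴ × 1.07) = 11.8 m/s
|V_g| = √(u_g² + v_g²) = 13.1 m/s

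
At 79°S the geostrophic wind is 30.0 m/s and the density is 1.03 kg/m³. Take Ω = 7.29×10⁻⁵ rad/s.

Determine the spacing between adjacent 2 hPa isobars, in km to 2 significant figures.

Coriolis parameter at 79°S:
f = 2Ω sin φ = 2 × 7.29×10⁻⁵ × sin 79° = 1.43×10⁻⁴ s⁻¹
Geostrophic balance rearranged: |∂P/∂n| = f ρ V_g
|∂P/∂n| = 1.43×10⁻⁴ × 1.03 × 30.0 = 4.42×10⁻³ Pa/m
Isobar spacing: Δn = ΔP/|∂P/∂n| = 200 Pa / 4.42×10⁻³ Pa/m = 45224 m ≈ 45 km

45 km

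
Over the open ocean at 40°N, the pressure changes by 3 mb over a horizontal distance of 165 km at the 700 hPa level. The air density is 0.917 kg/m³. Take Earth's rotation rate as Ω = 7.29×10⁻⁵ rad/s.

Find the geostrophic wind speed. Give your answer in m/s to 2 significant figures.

Coriolis parameter at 40°N:
f = 2Ω sin φ = 2 × 7.29×10⁻⁵ × sin 40° = 9.37×10⁻⁵ s⁻¹
Pressure gradient: |∂P/∂n| = 300 Pa / 165000 m = 1.82×10⁻³ Pa/m
Geostrophic balance (pressure-gradient force = Coriolis force):
V_g = (1/(fρ)) |∂P/∂n| = 1.82×10⁻³ / (9.37×10⁻⁵ × 0.917) = 21.2 m/s

21 m/s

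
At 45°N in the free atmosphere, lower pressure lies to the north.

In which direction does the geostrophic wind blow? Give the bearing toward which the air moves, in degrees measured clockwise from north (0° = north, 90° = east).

The pressure-gradient force points toward the north (bearing 000°).
Geostrophic balance: in the Northern Hemisphere the Coriolis force deflects motion to the right, so the geostrophic wind blows 90° to the right of the pressure-gradient force (low pressure on the left).
Rotating 000° by 90° clockwise gives 090° — the wind blows toward the east.

090°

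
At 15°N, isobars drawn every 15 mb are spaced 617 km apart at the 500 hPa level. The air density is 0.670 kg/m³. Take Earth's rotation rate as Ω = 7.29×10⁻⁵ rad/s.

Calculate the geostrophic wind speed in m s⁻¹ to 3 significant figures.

Coriolis parameter at 15°N:
f = 2Ω sin φ = 2 × 7.29×10⁻⁵ × sin 15° = 3.77×10⁻⁵ s⁻¹
Pressure gradient: |∂P/∂n| = 1500 Pa / 617000 m = 2.43×10⁻³ Pa/m
Geostrophic balance (pressure-gradient force = Coriolis force):
V_g = (1/(fρ)) |∂P/∂n| = 2.43×10⁻³ / (3.77×10⁻⁵ × 0.670) = 96.2 m/s

96.2 m s⁻¹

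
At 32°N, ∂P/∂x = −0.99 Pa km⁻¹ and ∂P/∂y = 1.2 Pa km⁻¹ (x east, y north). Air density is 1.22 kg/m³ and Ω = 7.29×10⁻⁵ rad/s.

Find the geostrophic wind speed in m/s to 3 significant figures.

Coriolis parameter at 32°N:
f = 2Ω sin φ = 2 × 7.29×10⁻⁵ × sin 32° = 7.73×10⁻⁵ s⁻¹
Component geostrophic relations (x east, y north):
u_g = −(1/(fρ)) ∂P/∂y,  v_g = (1/(fρ)) ∂P/∂x
u_g = −(1.2×10⁻³)/(7.73×10⁻⁵ × 1.22) = −12.7 m/s;  v_g = (−0.99×10⁻³)/(7.73×10⁻⁵ × 1.22) = −10.5 m/s
|V_g| = √(u_g² + v_g²) = 16.5 m/s

16.5 m/s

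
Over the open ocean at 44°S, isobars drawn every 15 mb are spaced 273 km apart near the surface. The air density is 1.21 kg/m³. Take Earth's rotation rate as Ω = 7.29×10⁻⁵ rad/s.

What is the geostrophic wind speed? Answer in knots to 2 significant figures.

87 knots

Coriolis parameter at 44°S:
f = 2Ω sin φ = 2 × 7.29×10⁻⁵ × sin 44° = 1.01×10⁻⁴ s⁻¹
Pressure gradient: |∂P/∂n| = 1500 Pa / 273000 m = 5.49×10⁻³ Pa/m
Geostrophic balance (pressure-gradient force = Coriolis force):
V_g = (1/(fρ)) |∂P/∂n| = 5.49×10⁻³ / (1.01×10⁻⁴ × 1.21) = 44.8 m/s
Converting: 44.8 m/s × 1.944 = 87 knots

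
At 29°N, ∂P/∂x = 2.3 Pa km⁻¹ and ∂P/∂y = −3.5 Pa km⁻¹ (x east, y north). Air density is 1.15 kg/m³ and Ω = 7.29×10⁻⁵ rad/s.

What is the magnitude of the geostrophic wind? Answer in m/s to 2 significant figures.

52 m/s

Coriolis parameter at 29°N:
f = 2Ω sin φ = 2 × 7.29×10⁻⁵ × sin 29° = 7.07×10⁻⁵ s⁻¹
Component geostrophic relations (x east, y north):
u_g = −(1/(fρ)) ∂P/∂y,  v_g = (1/(fρ)) ∂P/∂x
u_g = −(−3.5×10⁻³)/(7.07×10⁻⁵ × 1.15) = 43.1 m/s;  v_g = (2.3×10⁻³)/(7.07×10⁻⁵ × 1.15) = 28.3 m/s
|V_g| = √(u_g² + v_g²) = 51.5 m/s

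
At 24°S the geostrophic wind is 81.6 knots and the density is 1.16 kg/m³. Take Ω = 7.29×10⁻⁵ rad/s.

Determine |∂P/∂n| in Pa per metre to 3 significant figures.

Coriolis parameter at 24°S:
f = 2Ω sin φ = 2 × 7.29×10⁻⁵ × sin 24° = 5.93×10⁻⁵ s⁻¹
Wind speed in SI: 81.6 knots = 42.0 m/s
Geostrophic balance rearranged: |∂P/∂n| = f ρ V_g
|∂P/∂n| = 5.93×10⁻⁵ × 1.16 × 42.0 = 2.89×10⁻³ Pa/m

2.89×10⁻³ Pa/m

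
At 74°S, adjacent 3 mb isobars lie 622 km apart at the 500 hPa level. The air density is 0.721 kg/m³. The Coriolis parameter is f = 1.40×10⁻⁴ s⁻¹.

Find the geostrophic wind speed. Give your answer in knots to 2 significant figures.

Pressure gradient: |∂P/∂n| = 300 Pa / 622000 m = 4.82×10⁻⁴ Pa/m
Geostrophic balance (pressure-gradient force = Coriolis force):
V_g = (1/(fρ)) |∂P/∂n| = 4.82×10⁻⁴ / (1.40×10⁻⁴ × 0.721) = 4.78 m/s
Converting: 4.78 m/s × 1.944 = 9.3 knots

9.3 knots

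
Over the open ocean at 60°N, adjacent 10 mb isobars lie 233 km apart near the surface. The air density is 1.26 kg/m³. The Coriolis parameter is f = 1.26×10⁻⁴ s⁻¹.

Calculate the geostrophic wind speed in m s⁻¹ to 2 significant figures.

27 m s⁻¹

Pressure gradient: |∂P/∂n| = 1000 Pa / 233000 m = 4.29×10⁻³ Pa/m
Geostrophic balance (pressure-gradient force = Coriolis force):
V_g = (1/(fρ)) |∂P/∂n| = 4.29×10⁻³ / (1.26×10⁻⁴ × 1.26) = 27.0 m/s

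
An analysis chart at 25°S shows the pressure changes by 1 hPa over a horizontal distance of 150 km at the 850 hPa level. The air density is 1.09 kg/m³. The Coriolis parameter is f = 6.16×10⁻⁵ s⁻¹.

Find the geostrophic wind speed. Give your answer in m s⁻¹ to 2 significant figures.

9.9 m s⁻¹

Pressure gradient: |∂P/∂n| = 100 Pa / 150000 m = 6.67×10⁻⁴ Pa/m
Geostrophic balance (pressure-gradient force = Coriolis force):
V_g = (1/(fρ)) |∂P/∂n| = 6.67×10⁻⁴ / (6.16×10⁻⁵ × 1.09) = 9.93 m/s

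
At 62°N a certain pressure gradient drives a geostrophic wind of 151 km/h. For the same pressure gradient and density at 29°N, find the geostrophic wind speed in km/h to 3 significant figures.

With the same pressure gradient and density, V_g ∝ 1/f ∝ 1/sin φ.
V₂ = V₁ · sin φ₁ / sin φ₂ = 151 × sin 62° / sin 29°
V₂ = 151 × 0.8829/0.4848 = 275 km/h

275 km/h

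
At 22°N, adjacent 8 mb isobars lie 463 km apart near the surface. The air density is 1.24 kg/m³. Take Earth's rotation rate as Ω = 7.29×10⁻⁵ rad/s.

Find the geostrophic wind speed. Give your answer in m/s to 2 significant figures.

26 m/s

Coriolis parameter at 22°N:
f = 2Ω sin φ = 2 × 7.29×10⁻⁵ × sin 22° = 5.46×10⁻⁵ s⁻¹
Pressure gradient: |∂P/∂n| = 800 Pa / 463000 m = 1.73×10⁻³ Pa/m
Geostrophic balance (pressure-gradient force = Coriolis force):
V_g = (1/(fρ)) |∂P/∂n| = 1.73×10⁻³ / (5.46×10⁻⁵ × 1.24) = 25.5 m/s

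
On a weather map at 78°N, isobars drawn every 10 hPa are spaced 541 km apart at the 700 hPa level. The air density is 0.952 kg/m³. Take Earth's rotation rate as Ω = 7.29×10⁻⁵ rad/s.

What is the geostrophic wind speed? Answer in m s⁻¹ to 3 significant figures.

Coriolis parameter at 78°N:
f = 2Ω sin φ = 2 × 7.29×10⁻⁵ × sin 78° = 1.43×10⁻⁴ s⁻¹
Pressure gradient: |∂P/∂n| = 1000 Pa / 541000 m = 1.85×10⁻³ Pa/m
Geostrophic balance (pressure-gradient force = Coriolis force):
V_g = (1/(fρ)) |∂P/∂n| = 1.85×10⁻³ / (1.43×10⁻⁴ × 0.952) = 13.6 m/s

13.6 m s⁻¹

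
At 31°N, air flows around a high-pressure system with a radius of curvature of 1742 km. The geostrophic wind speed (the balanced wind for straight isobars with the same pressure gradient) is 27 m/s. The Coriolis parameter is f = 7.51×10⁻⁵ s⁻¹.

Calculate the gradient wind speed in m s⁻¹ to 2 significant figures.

38 m s⁻¹

Around a high, pressure-gradient force acts outward with centrifugal, so Coriolis balances both:
fV = (1/ρ)|∂P/∂n| + V²/R  →  V² − fR·V + fR·V_g = 0
With fR = 7.51×10⁻⁵ × 1742×10³ m = 131 m/s:
V = [fR − √((fR)² − 4 fR V_g)]/2 = [131 − √(131² − 4×131×27)]/2 = 38.1 m/s
Supergeostrophic (V > V_g = 27 m/s), as expected around a high.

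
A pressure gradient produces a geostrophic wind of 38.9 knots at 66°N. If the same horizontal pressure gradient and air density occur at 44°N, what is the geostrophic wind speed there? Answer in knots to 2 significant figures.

51 knots

With the same pressure gradient and density, V_g ∝ 1/f ∝ 1/sin φ.
V₂ = V₁ · sin φ₁ / sin φ₂ = 38.9 × sin 66° / sin 44°
V₂ = 38.9 × 0.9135/0.6947 = 51 knots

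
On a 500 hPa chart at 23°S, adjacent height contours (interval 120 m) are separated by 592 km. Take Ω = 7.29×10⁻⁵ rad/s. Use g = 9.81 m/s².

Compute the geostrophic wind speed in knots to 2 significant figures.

Coriolis parameter at 23°S:
f = 2Ω sin φ = 2 × 7.29×10⁻⁵ × sin 23° = 5.70×10⁻⁵ s⁻¹
Height gradient: |∂Z/∂n| = 120 m / 592000 m = 2.03×10⁻⁴
On a pressure surface, geostrophic balance gives V_g = (g/f)|∂Z/∂n|:
V_g = 9.81 × 2.03×10⁻⁴ / 5.70×10⁻⁵ = 34.9 m/s
Converting: 34.9 m/s × 1.944 = 68 knots

68 knots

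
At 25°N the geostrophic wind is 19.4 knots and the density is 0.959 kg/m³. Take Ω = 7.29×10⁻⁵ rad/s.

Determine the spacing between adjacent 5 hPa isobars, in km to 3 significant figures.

848 km

Coriolis parameter at 25°N:
f = 2Ω sin φ = 2 × 7.29×10⁻⁵ × sin 25° = 6.16×10⁻⁵ s⁻¹
Wind speed in SI: 19.4 knots = 9.98 m/s
Geostrophic balance rearranged: |∂P/∂n| = f ρ V_g
|∂P/∂n| = 6.16×10⁻⁵ × 0.959 × 9.98 = 5.90×10⁻⁴ Pa/m
Isobar spacing: Δn = ΔP/|∂P/∂n| = 500 Pa / 5.90×10⁻⁴ Pa/m = 847824 m ≈ 848 km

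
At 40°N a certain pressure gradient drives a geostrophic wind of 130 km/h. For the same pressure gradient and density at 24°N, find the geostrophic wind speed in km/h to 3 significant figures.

With the same pressure gradient and density, V_g ∝ 1/f ∝ 1/sin φ.
V₂ = V₁ · sin φ₁ / sin φ₂ = 130 × sin 40° / sin 24°
V₂ = 130 × 0.6428/0.4067 = 205 km/h

205 km/h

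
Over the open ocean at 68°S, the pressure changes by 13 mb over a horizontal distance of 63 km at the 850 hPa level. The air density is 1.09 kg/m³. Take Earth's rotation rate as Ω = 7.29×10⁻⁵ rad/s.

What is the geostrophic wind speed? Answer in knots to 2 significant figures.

270 knots

Coriolis parameter at 68°S:
f = 2Ω sin φ = 2 × 7.29×10⁻⁵ × sin 68° = 1.35×10⁻⁴ s⁻¹
Pressure gradient: |∂P/∂n| = 1300 Pa / 63000 m = 2.06×10⁻² Pa/m
Geostrophic balance (pressure-gradient force = Coriolis force):
V_g = (1/(fρ)) |∂P/∂n| = 2.06×10⁻² / (1.35×10⁻⁴ × 1.09) = 140 m/s
Converting: 140 m/s × 1.944 = 270 knots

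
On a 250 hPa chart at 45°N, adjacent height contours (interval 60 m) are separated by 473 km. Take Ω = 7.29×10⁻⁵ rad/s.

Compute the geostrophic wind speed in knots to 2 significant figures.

23 knots

Coriolis parameter at 45°N:
f = 2Ω sin φ = 2 × 7.29×10⁻⁵ × sin 45° = 1.03×10⁻⁴ s⁻¹
Height gradient: |∂Z/∂n| = 60 m / 473000 m = 1.27×10⁻⁴
On a pressure surface, geostrophic balance gives V_g = (g/f)|∂Z/∂n|:
V_g = 9.81 × 1.27×10⁻⁴ / 1.03×10⁻⁴ = 12.1 m/s
Converting: 12.1 m/s × 1.944 = 23 knots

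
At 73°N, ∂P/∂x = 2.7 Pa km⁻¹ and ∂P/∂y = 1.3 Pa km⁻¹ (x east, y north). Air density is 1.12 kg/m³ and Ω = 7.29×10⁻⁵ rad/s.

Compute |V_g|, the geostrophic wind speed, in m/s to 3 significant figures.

Coriolis parameter at 73°N:
f = 2Ω sin φ = 2 × 7.29×10⁻⁵ × sin 73° = 1.39×10⁻⁴ s⁻¹
Component geostrophic relations (x east, y north):
u_g = −(1/(fρ)) ∂P/∂y,  v_g = (1/(fρ)) ∂P/∂x
u_g = −(1.3×10⁻³)/(1.39×10⁻⁴ × 1.12) = −8.32 m/s;  v_g = (2.7×10⁻³)/(1.39×10⁻⁴ × 1.12) = 17.3 m/s
|V_g| = √(u_g² + v_g²) = 19.2 m/s

19.2 m/s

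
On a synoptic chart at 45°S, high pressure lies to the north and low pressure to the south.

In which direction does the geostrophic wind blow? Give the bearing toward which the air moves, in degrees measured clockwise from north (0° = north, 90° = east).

The pressure-gradient force points toward the south (bearing 180°).
Geostrophic balance: in the Southern Hemisphere the Coriolis force deflects motion to the left, so the geostrophic wind blows 90° to the left of the pressure-gradient force (low pressure on the right).
Rotating 180° by 90° counterclockwise gives 090° — the wind blows toward the east.

090°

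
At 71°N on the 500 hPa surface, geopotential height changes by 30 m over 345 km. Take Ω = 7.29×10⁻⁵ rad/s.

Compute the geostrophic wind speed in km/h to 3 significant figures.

Coriolis parameter at 71°N:
f = 2Ω sin φ = 2 × 7.29×10⁻⁵ × sin 71° = 1.38×10⁻⁴ s⁻¹
Height gradient: |∂Z/∂n| = 30 m / 345000 m = 8.70×10⁻⁵
On a pressure surface, geostrophic balance gives V_g = (g/f)|∂Z/∂n|:
V_g = 9.81 × 8.70×10⁻⁵ / 1.38×10⁻⁴ = 6.19 m/s
Converting: 6.19 m/s × 3.6 = 22.3 km/h

22.3 km/h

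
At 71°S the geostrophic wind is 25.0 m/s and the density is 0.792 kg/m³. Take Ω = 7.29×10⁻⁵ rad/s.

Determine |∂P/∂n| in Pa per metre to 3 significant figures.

2.73×10⁻³ Pa/m

Coriolis parameter at 71°S:
f = 2Ω sin φ = 2 × 7.29×10⁻⁵ × sin 71° = 1.38×10⁻⁴ s⁻¹
Geostrophic balance rearranged: |∂P/∂n| = f ρ V_g
|∂P/∂n| = 1.38×10⁻⁴ × 0.792 × 25.0 = 2.73×10⁻³ Pa/m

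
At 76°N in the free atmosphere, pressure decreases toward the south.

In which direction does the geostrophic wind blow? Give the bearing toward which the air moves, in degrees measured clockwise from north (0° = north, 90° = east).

270°

The pressure-gradient force points toward the south (bearing 180°).
Geostrophic balance: in the Northern Hemisphere the Coriolis force deflects motion to the right, so the geostrophic wind blows 90° to the right of the pressure-gradient force (low pressure on the left).
Rotating 180° by 90° clockwise gives 270° — the wind blows toward the west.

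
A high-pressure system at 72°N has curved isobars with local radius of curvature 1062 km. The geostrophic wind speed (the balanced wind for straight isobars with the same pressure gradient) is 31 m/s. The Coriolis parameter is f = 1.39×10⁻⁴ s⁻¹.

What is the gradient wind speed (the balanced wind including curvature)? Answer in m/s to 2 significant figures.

Around a high, pressure-gradient force acts outward with centrifugal, so Coriolis balances both:
fV = (1/ρ)|∂P/∂n| + V²/R  →  V² − fR·V + fR·V_g = 0
With fR = 1.39×10⁻⁴ × 1062×10³ m = 148 m/s:
V = [fR − √((fR)² − 4 fR V_g)]/2 = [148 − √(148² − 4×148×31)]/2 = 44.3 m/s
Supergeostrophic (V > V_g = 31 m/s), as expected around a high.

44 m/s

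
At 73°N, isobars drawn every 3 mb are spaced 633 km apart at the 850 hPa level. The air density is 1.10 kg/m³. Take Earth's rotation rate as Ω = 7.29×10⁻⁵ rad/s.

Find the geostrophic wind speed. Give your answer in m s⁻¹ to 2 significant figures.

3.1 m s⁻¹

Coriolis parameter at 73°N:
f = 2Ω sin φ = 2 × 7.29×10⁻⁵ × sin 73° = 1.39×10⁻⁴ s⁻¹
Pressure gradient: |∂P/∂n| = 300 Pa / 633000 m = 4.74×10⁻⁴ Pa/m
Geostrophic balance (pressure-gradient force = Coriolis force):
V_g = (1/(fρ)) |∂P/∂n| = 4.74×10⁻⁴ / (1.39×10⁻⁴ × 1.10) = 3.09 m/s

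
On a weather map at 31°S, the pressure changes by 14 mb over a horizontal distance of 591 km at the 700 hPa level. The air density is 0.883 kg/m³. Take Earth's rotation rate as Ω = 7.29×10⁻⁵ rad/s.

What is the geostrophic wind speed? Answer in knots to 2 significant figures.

Coriolis parameter at 31°S:
f = 2Ω sin φ = 2 × 7.29×10⁻⁵ × sin 31° = 7.51×10⁻⁵ s⁻¹
Pressure gradient: |∂P/∂n| = 1400 Pa / 591000 m = 2.37×10⁻³ Pa/m
Geostrophic balance (pressure-gradient force = Coriolis force):
V_g = (1/(fρ)) |∂P/∂n| = 2.37×10⁻³ / (7.51×10⁻⁵ × 0.883) = 35.7 m/s
Converting: 35.7 m/s × 1.944 = 69 knots

69 knots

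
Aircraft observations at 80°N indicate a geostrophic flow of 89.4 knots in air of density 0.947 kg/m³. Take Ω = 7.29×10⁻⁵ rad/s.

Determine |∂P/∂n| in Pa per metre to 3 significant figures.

6.25×10⁻³ Pa/m

Coriolis parameter at 80°N:
f = 2Ω sin φ = 2 × 7.29×10⁻⁵ × sin 80° = 1.44×10⁻⁴ s⁻¹
Wind speed in SI: 89.4 knots = 46.0 m/s
Geostrophic balance rearranged: |∂P/∂n| = f ρ V_g
|∂P/∂n| = 1.44×10⁻⁴ × 0.947 × 46.0 = 6.25×10⁻³ Pa/m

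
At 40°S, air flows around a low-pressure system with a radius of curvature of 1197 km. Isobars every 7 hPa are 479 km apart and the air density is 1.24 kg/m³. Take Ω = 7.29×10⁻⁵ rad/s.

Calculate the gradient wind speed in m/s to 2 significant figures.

Coriolis parameter at 40°S:
f = 2Ω sin φ = 2 × 7.29×10⁻⁵ × sin 40° = 9.37×10⁻⁵ s⁻¹
Pressure gradient: |∂P/∂n| = 700 Pa / 479000 m = 1.46×10⁻³ Pa/m
Geostrophic speed: V_g = |∂P/∂n|/(fρ) = 1.46×10⁻³/(9.37×10⁻⁵ × 1.24) = 12.6 m/s
Around a low, centrifugal force acts outward with Coriolis, so pressure-gradient force balances both:
(1/ρ)|∂P/∂n| = fV + V²/R  →  V² + fR·V − fR·V_g = 0
With fR = 9.37×10⁻⁵ × 1197×10³ m = 112 m/s:
V = [−fR + √((fR)² + 4 fR V_g)]/2 = [−112 + √(112² + 4×112×12.6)]/2 = 11.4 m/s
Subgeostrophic (V < V_g = 12.6 m/s), as expected around a low.

11 m/s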